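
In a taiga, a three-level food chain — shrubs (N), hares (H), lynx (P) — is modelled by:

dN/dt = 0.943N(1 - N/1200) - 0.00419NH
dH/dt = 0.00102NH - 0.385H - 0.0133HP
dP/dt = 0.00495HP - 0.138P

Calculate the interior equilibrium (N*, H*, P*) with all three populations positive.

From dP/dt = 0: 0.00495H* = 0.138, so H* = 27.9.
From dN/dt = 0: 0.943(1 - N*/1200) = 0.00419·27.9, giving N* = 1200·(1 - 0.124) = 1050.
From dH/dt = 0: 0.00102·1050 - 0.385 = 0.0133P*, so P* = 0.687/0.0133 = 51.7.

N* ≈ 1050, H* ≈ 27.9, P* ≈ 51.7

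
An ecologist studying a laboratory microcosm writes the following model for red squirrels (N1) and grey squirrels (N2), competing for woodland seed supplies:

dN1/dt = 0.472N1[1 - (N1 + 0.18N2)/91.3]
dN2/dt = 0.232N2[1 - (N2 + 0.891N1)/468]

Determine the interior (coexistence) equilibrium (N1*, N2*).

Setting both brackets to zero gives the nullclines N1 + 0.18N2 = 91.3 and 0.891N1 + N2 = 468.
Substituting N2 = 468 - 0.891N1 into the first: N1(1 - 0.18·0.891) = 91.3 - 0.18·468.
So N1* = 7.06/0.84 = 8.41, and then N2* = 468 - 0.891·8.41 = 461.

N1* ≈ 8.41, N2* ≈ 461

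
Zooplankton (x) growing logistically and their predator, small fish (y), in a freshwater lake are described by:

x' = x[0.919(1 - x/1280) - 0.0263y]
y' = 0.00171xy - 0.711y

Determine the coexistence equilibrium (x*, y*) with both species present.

From dy/dt = 0 with y > 0: 0.00171x* = 0.711, so x* = 416.
Substitute into dx/dt = 0: 0.919(1 - 416/1280) = 0.0263y*.
The bracket is 0.675, giving y* = 0.62/0.0263 = 23.6.

x* ≈ 416, y* ≈ 23.6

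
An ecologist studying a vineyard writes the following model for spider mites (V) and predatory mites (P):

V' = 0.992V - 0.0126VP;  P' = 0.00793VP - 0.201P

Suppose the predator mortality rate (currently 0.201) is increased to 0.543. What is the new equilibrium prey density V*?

V* ≈ 68.5

At the interior fixed point, setting dP/dt = 0 with P > 0 fixes V* = (predator death rate)/(VP coefficient) — independent of the other coefficients.
With the change, V* = 0.543/0.00793 = 68.5; it rises from 25.3.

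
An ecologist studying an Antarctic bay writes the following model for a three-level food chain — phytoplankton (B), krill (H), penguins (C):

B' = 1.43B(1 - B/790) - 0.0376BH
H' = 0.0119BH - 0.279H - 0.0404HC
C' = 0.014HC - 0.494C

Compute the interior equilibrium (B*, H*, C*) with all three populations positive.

B* ≈ 57, H* ≈ 35.3, C* ≈ 9.9

From dC/dt = 0: 0.014H* = 0.494, so H* = 35.3.
From dB/dt = 0: 1.43(1 - B*/790) = 0.0376·35.3, giving B* = 790·(1 - 0.928) = 57.
From dH/dt = 0: 0.0119·57 - 0.279 = 0.0404C*, so C* = 0.4/0.0404 = 9.9.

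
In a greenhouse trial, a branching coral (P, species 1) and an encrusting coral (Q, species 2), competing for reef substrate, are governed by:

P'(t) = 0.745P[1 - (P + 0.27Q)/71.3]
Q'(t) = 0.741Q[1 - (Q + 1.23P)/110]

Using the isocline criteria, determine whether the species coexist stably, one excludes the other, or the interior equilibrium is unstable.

stable coexistence

Compare the nullcline intercepts: K1/α12 = 71.3/0.27 = 264 > K2 = 110; K2/α21 = 110/1.23 = 89.4 > K1 = 71.3.
Since both inequalities hold, each species can invade when rare, so the interior equilibrium is stable.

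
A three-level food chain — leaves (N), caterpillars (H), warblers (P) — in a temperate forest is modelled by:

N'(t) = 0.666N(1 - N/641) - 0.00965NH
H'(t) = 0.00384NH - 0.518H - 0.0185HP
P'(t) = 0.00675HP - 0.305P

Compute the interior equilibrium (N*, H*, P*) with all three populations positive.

From dP/dt = 0: 0.00675H* = 0.305, so H* = 45.2.
From dN/dt = 0: 0.666(1 - N*/641) = 0.00965·45.2, giving N* = 641·(1 - 0.655) = 221.
From dH/dt = 0: 0.00384·221 - 0.518 = 0.0185P*, so P* = 0.332/0.0185 = 17.9.

N* ≈ 221, H* ≈ 45.2, P* ≈ 17.9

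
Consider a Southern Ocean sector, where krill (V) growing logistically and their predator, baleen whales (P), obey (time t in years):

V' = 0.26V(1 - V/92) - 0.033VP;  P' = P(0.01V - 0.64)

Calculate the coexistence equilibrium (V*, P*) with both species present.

From dP/dt = 0 with P > 0: 0.01V* = 0.64, so V* = 64.
Substitute into dV/dt = 0: 0.26(1 - 64/92) = 0.033P*.
The bracket is 0.304, giving P* = 0.0791/0.033 = 2.4.

V* ≈ 64, P* ≈ 2.4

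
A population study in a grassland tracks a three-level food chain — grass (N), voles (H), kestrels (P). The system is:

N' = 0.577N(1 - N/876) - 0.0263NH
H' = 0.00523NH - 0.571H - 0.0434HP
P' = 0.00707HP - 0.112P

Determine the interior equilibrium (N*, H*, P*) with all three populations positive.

From dP/dt = 0: 0.00707H* = 0.112, so H* = 15.8.
From dN/dt = 0: 0.577(1 - N*/876) = 0.0263·15.8, giving N* = 876·(1 - 0.722) = 243.
From dH/dt = 0: 0.00523·243 - 0.571 = 0.0434P*, so P* = 0.702/0.0434 = 16.2.

N* ≈ 243, H* ≈ 15.8, P* ≈ 16.2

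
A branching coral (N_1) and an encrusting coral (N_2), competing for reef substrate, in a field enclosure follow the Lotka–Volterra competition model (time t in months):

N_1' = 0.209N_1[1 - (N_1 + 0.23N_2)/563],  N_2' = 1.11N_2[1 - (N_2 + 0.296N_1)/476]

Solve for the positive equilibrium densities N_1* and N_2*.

Setting both brackets to zero gives the nullclines N_1 + 0.23N_2 = 563 and 0.296N_1 + N_2 = 476.
Substituting N_2 = 476 - 0.296N_1 into the first: N_1(1 - 0.23·0.296) = 563 - 0.23·476.
So N_1* = 454/0.932 = 487, and then N_2* = 476 - 0.296·487 = 332.

N_1* ≈ 487, N_2* ≈ 332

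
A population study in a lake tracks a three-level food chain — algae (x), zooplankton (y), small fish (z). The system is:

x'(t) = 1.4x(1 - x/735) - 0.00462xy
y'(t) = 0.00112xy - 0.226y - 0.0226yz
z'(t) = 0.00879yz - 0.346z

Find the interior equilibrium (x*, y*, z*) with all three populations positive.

From dz/dt = 0: 0.00879y* = 0.346, so y* = 39.4.
From dx/dt = 0: 1.4(1 - x*/735) = 0.00462·39.4, giving x* = 735·(1 - 0.13) = 640.
From dy/dt = 0: 0.00112·640 - 0.226 = 0.0226z*, so z* = 0.49/0.0226 = 21.7.

x* ≈ 640, y* ≈ 39.4, z* ≈ 21.7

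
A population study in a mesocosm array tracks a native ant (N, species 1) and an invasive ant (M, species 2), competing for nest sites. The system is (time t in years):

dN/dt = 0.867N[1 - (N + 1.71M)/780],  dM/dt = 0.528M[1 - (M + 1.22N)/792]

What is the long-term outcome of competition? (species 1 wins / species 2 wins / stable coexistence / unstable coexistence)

unstable coexistence (outcome depends on initial conditions)

Compare the nullcline intercepts: K1/α12 = 780/1.71 = 456 < K2 = 792; K2/α21 = 792/1.22 = 649 < K1 = 780.
Since both are reversed, neither can invade when rare; the interior point is a saddle.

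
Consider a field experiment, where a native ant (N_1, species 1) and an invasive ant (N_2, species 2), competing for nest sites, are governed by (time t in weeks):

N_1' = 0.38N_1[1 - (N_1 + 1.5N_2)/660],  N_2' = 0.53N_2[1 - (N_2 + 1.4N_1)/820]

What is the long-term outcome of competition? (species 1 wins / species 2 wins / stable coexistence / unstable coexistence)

unstable coexistence (outcome depends on initial conditions)

Compare the nullcline intercepts: K1/α12 = 660/1.5 = 440 < K2 = 820; K2/α21 = 820/1.4 = 586 < K1 = 660.
Since both are reversed, neither can invade when rare; the interior point is a saddle.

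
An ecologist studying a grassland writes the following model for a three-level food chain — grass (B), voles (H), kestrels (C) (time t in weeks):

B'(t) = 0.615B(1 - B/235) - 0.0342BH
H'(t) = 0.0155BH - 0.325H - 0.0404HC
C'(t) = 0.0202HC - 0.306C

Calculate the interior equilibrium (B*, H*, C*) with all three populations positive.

B* ≈ 37, H* ≈ 15.1, C* ≈ 6.16

From dC/dt = 0: 0.0202H* = 0.306, so H* = 15.1.
From dB/dt = 0: 0.615(1 - B*/235) = 0.0342·15.1, giving B* = 235·(1 - 0.842) = 37.
From dH/dt = 0: 0.0155·37 - 0.325 = 0.0404C*, so C* = 0.249/0.0404 = 6.16.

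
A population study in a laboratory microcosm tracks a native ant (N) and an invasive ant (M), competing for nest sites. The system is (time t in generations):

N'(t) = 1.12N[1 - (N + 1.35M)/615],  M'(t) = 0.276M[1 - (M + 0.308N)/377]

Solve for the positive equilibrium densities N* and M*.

Setting both brackets to zero gives the nullclines N + 1.35M = 615 and 0.308N + M = 377.
Substituting M = 377 - 0.308N into the first: N(1 - 1.35·0.308) = 615 - 1.35·377.
So N* = 106/0.584 = 182, and then M* = 377 - 0.308·182 = 321.

N* ≈ 182, M* ≈ 321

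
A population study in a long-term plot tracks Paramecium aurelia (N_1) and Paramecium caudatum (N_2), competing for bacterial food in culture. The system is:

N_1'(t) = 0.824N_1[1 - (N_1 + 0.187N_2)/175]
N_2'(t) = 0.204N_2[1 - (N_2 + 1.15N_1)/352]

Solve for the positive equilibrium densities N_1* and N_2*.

N_1* ≈ 139, N_2* ≈ 192

Setting both brackets to zero gives the nullclines N_1 + 0.187N_2 = 175 and 1.15N_1 + N_2 = 352.
Substituting N_2 = 352 - 1.15N_1 into the first: N_1(1 - 0.187·1.15) = 175 - 0.187·352.
So N_1* = 109/0.785 = 139, and then N_2* = 352 - 1.15·139 = 192.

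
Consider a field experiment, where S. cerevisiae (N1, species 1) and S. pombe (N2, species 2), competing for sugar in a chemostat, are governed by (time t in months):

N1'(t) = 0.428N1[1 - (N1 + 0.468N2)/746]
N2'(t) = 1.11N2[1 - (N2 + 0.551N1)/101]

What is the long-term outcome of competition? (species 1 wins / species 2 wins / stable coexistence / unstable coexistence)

species 1 excludes species 2

Compare the nullcline intercepts: K1/α12 = 746/0.468 = 1590 > K2 = 101; K2/α21 = 101/0.551 = 183 < K1 = 746.
Since the inequalities point opposite ways, species 1 can invade but species 2 cannot.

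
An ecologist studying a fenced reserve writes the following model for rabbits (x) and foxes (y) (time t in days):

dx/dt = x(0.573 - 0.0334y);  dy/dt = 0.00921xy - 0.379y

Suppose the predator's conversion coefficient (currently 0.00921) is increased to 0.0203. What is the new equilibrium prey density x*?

At the interior fixed point, setting dy/dt = 0 with y > 0 fixes x* = (predator death rate)/(xy coefficient) — independent of the other coefficients.
With the change, x* = 0.379/0.0203 = 18.7; it falls from 41.2.

x* ≈ 18.7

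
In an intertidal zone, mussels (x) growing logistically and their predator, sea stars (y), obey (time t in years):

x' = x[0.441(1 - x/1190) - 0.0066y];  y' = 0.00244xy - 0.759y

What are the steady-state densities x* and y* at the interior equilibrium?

x* ≈ 311, y* ≈ 49.4

From dy/dt = 0 with y > 0: 0.00244x* = 0.759, so x* = 311.
Substitute into dx/dt = 0: 0.441(1 - 311/1190) = 0.0066y*.
The bracket is 0.739, giving y* = 0.326/0.0066 = 49.4.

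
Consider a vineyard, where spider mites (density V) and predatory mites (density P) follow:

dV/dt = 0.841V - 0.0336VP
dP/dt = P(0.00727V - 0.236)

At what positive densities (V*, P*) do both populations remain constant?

Set dP/dt = 0 with P > 0: 0.00727V - 0.236 = 0, so V* = 0.236/0.00727 = 32.5.
Set dV/dt = 0 with V > 0: 0.841 - 0.0336P = 0, so P* = 0.841/0.0336 = 25.

V* ≈ 32.5, P* ≈ 25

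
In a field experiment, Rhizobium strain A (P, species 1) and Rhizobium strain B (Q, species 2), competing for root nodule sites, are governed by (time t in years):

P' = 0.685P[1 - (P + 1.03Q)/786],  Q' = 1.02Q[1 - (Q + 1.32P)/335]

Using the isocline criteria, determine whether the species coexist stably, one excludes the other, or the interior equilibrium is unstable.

species 1 excludes species 2

Compare the nullcline intercepts: K1/α12 = 786/1.03 = 763 > K2 = 335; K2/α21 = 335/1.32 = 254 < K1 = 786.
Since the inequalities point opposite ways, species 1 can invade but species 2 cannot.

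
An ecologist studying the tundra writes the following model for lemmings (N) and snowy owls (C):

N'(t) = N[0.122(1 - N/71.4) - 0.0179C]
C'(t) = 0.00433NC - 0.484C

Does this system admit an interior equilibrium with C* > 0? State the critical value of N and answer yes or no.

The predator equation gives dC/dt > 0 only when N > 0.484/0.00433 = 112.
Without the predator, N → K = 71.4. Since 71.4 < 112, the predator cannot invade.

Threshold N = 112; K < 112, so no, the predator goes extinct.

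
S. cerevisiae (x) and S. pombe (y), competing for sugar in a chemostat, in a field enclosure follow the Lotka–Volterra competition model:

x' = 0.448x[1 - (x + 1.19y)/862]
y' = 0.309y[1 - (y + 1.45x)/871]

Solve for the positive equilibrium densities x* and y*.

x* ≈ 241, y* ≈ 522

Setting both brackets to zero gives the nullclines x + 1.19y = 862 and 1.45x + y = 871.
Substituting y = 871 - 1.45x into the first: x(1 - 1.19·1.45) = 862 - 1.19·871.
So x* = -174/-0.725 = 241, and then y* = 871 - 1.45·241 = 522.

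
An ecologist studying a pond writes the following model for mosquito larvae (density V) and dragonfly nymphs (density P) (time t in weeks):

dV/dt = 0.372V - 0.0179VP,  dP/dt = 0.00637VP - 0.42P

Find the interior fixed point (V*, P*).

Set dP/dt = 0 with P > 0: 0.00637V - 0.42 = 0, so V* = 0.42/0.00637 = 65.9.
Set dV/dt = 0 with V > 0: 0.372 - 0.0179P = 0, so P* = 0.372/0.0179 = 20.8.

V* ≈ 65.9, P* ≈ 20.8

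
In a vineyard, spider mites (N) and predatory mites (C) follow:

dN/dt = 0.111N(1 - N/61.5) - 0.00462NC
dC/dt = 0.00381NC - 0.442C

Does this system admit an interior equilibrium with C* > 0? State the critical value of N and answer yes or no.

The predator equation gives dC/dt > 0 only when N > 0.442/0.00381 = 116.
Without the predator, N → K = 61.5. Since 61.5 < 116, the predator cannot invade.

Threshold N = 116; K < 116, so no, the predator goes extinct.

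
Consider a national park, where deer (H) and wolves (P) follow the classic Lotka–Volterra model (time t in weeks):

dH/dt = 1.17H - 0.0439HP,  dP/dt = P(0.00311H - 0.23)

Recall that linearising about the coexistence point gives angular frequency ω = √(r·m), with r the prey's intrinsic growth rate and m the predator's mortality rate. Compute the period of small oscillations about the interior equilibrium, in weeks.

T ≈ 12.1 weeks

Here r = 1.17 and m = 0.23, so r·m = 0.269.
ω = √0.269 = 0.519 per week, hence T = 2π/ω ≈ 12.1 weeks.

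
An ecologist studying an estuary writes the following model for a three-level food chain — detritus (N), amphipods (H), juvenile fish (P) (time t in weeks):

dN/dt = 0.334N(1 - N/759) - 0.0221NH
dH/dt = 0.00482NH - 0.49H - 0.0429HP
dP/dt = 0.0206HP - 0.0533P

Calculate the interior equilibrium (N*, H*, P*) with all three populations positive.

From dP/dt = 0: 0.0206H* = 0.0533, so H* = 2.59.
From dN/dt = 0: 0.334(1 - N*/759) = 0.0221·2.59, giving N* = 759·(1 - 0.171) = 629.
From dH/dt = 0: 0.00482·629 - 0.49 = 0.0429P*, so P* = 2.54/0.0429 = 59.3.

N* ≈ 629, H* ≈ 2.59, P* ≈ 59.3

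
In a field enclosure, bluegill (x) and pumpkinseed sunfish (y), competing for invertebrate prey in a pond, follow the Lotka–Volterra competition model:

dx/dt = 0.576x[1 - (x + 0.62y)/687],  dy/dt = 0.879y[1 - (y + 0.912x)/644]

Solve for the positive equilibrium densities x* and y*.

Setting both brackets to zero gives the nullclines x + 0.62y = 687 and 0.912x + y = 644.
Substituting y = 644 - 0.912x into the first: x(1 - 0.62·0.912) = 687 - 0.62·644.
So x* = 288/0.435 = 662, and then y* = 644 - 0.912·662 = 40.2.

x* ≈ 662, y* ≈ 40.2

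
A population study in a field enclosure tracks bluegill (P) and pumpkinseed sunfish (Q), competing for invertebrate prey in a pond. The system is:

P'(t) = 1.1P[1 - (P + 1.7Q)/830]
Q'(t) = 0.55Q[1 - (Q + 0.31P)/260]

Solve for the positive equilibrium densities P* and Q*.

P* ≈ 820, Q* ≈ 5.71

Setting both brackets to zero gives the nullclines P + 1.7Q = 830 and 0.31P + Q = 260.
Substituting Q = 260 - 0.31P into the first: P(1 - 1.7·0.31) = 830 - 1.7·260.
So P* = 388/0.473 = 820, and then Q* = 260 - 0.31·820 = 5.71.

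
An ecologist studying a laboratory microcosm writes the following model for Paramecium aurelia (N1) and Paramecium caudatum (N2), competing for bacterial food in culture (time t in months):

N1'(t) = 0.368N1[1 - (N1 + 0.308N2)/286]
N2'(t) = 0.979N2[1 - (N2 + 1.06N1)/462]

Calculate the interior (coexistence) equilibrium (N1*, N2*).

Setting both brackets to zero gives the nullclines N1 + 0.308N2 = 286 and 1.06N1 + N2 = 462.
Substituting N2 = 462 - 1.06N1 into the first: N1(1 - 0.308·1.06) = 286 - 0.308·462.
So N1* = 144/0.674 = 213, and then N2* = 462 - 1.06·213 = 236.

N1* ≈ 213, N2* ≈ 236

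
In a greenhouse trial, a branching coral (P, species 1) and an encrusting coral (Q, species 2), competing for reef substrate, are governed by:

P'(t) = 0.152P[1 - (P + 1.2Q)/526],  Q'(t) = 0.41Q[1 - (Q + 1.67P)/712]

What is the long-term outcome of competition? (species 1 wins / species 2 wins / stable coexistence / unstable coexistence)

Compare the nullcline intercepts: K1/α12 = 526/1.2 = 438 < K2 = 712; K2/α21 = 712/1.67 = 426 < K1 = 526.
Since both are reversed, neither can invade when rare; the interior point is a saddle.

unstable coexistence (outcome depends on initial conditions)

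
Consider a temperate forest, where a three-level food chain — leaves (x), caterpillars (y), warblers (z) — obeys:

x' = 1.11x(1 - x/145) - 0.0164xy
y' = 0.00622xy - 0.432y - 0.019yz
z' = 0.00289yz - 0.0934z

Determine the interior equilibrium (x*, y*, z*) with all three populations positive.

From dz/dt = 0: 0.00289y* = 0.0934, so y* = 32.3.
From dx/dt = 0: 1.11(1 - x*/145) = 0.0164·32.3, giving x* = 145·(1 - 0.477) = 75.8.
From dy/dt = 0: 0.00622·75.8 - 0.432 = 0.019z*, so z* = 0.0392/0.019 = 2.07.

x* ≈ 75.8, y* ≈ 32.3, z* ≈ 2.07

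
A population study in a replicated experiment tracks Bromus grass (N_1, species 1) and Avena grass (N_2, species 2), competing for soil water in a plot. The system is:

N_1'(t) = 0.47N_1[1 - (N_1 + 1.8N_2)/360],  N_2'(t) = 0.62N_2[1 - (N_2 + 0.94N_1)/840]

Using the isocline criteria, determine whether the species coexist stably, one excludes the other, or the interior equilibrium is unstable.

species 2 excludes species 1

Compare the nullcline intercepts: K1/α12 = 360/1.8 = 200 < K2 = 840; K2/α21 = 840/0.94 = 894 > K1 = 360.
Since the inequalities point opposite ways, species 2 can invade but species 1 cannot.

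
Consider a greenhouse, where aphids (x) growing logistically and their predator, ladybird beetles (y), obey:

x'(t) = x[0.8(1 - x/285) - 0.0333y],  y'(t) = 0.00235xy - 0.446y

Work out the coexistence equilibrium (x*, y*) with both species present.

x* ≈ 190, y* ≈ 8.03

From dy/dt = 0 with y > 0: 0.00235x* = 0.446, so x* = 190.
Substitute into dx/dt = 0: 0.8(1 - 190/285) = 0.0333y*.
The bracket is 0.334, giving y* = 0.267/0.0333 = 8.03.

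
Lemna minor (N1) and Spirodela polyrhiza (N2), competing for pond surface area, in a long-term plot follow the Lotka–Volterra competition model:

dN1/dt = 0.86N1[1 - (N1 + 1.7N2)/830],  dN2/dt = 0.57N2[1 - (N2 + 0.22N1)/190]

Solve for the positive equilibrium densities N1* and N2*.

N1* ≈ 810, N2* ≈ 11.8

Setting both brackets to zero gives the nullclines N1 + 1.7N2 = 830 and 0.22N1 + N2 = 190.
Substituting N2 = 190 - 0.22N1 into the first: N1(1 - 1.7·0.22) = 830 - 1.7·190.
So N1* = 507/0.626 = 810, and then N2* = 190 - 0.22·810 = 11.8.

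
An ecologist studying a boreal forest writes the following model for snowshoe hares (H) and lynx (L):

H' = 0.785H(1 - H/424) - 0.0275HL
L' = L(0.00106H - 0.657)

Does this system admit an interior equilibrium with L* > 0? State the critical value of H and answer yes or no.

The predator equation gives dL/dt > 0 only when H > 0.657/0.00106 = 620.
Without the predator, H → K = 424. Since 424 < 620, the predator cannot invade.

Threshold H = 620; K < 620, so no, the predator goes extinct.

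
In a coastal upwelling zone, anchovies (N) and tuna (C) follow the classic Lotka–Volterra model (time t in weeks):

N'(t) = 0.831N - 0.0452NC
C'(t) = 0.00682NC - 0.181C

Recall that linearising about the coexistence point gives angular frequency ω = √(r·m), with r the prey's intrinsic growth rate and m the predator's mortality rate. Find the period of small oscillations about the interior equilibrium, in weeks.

T ≈ 16.2 weeks

Here r = 0.831 and m = 0.181, so r·m = 0.15.
ω = √0.15 = 0.388 per week, hence T = 2π/ω ≈ 16.2 weeks.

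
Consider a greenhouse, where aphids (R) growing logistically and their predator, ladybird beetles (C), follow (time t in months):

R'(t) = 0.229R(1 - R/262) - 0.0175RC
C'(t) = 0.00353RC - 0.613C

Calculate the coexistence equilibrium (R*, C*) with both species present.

From dC/dt = 0 with C > 0: 0.00353R* = 0.613, so R* = 174.
Substitute into dR/dt = 0: 0.229(1 - 174/262) = 0.0175C*.
The bracket is 0.337, giving C* = 0.0772/0.0175 = 4.41.

R* ≈ 174, C* ≈ 4.41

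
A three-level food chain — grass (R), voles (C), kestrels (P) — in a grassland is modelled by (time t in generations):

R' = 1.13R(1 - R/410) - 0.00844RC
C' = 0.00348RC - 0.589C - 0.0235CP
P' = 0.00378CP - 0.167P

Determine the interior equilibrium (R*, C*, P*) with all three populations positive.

R* ≈ 275, C* ≈ 44.2, P* ≈ 15.6

From dP/dt = 0: 0.00378C* = 0.167, so C* = 44.2.
From dR/dt = 0: 1.13(1 - R*/410) = 0.00844·44.2, giving R* = 410·(1 - 0.33) = 275.
From dC/dt = 0: 0.00348·275 - 0.589 = 0.0235P*, so P* = 0.367/0.0235 = 15.6.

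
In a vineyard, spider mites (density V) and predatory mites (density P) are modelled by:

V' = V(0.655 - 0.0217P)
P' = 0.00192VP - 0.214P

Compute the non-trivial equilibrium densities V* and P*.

Set dP/dt = 0 with P > 0: 0.00192V - 0.214 = 0, so V* = 0.214/0.00192 = 111.
Set dV/dt = 0 with V > 0: 0.655 - 0.0217P = 0, so P* = 0.655/0.0217 = 30.2.

V* ≈ 111, P* ≈ 30.2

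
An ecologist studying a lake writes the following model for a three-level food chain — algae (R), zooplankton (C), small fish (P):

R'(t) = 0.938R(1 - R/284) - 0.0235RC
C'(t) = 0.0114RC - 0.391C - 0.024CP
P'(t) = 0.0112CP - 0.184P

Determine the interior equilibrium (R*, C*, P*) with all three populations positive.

R* ≈ 167, C* ≈ 16.4, P* ≈ 63.1

From dP/dt = 0: 0.0112C* = 0.184, so C* = 16.4.
From dR/dt = 0: 0.938(1 - R*/284) = 0.0235·16.4, giving R* = 284·(1 - 0.412) = 167.
From dC/dt = 0: 0.0114·167 - 0.391 = 0.024P*, so P* = 1.51/0.024 = 63.1.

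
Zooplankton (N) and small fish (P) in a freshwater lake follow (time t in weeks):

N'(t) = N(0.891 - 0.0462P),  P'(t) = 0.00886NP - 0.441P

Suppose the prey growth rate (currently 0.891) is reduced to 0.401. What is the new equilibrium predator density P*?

P* ≈ 8.68

At the interior fixed point, setting dN/dt = 0 with N > 0 fixes P* = (prey growth rate)/(NP coefficient) — independent of the other coefficients.
With the change, P* = 0.401/0.0462 = 8.68; it falls from 19.3.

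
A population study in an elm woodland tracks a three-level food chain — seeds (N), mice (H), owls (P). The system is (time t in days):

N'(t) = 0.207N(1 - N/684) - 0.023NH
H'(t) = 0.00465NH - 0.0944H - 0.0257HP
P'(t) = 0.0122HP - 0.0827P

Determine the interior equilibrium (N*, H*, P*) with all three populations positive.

N* ≈ 169, H* ≈ 6.78, P* ≈ 26.9

From dP/dt = 0: 0.0122H* = 0.0827, so H* = 6.78.
From dN/dt = 0: 0.207(1 - N*/684) = 0.023·6.78, giving N* = 684·(1 - 0.753) = 169.
From dH/dt = 0: 0.00465·169 - 0.0944 = 0.0257P*, so P* = 0.691/0.0257 = 26.9.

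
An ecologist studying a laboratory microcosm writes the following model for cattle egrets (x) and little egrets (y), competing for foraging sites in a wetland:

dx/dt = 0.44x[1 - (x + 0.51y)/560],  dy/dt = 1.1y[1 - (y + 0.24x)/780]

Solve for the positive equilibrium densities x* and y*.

Setting both brackets to zero gives the nullclines x + 0.51y = 560 and 0.24x + y = 780.
Substituting y = 780 - 0.24x into the first: x(1 - 0.51·0.24) = 560 - 0.51·780.
So x* = 162/0.878 = 185, and then y* = 780 - 0.24·185 = 736.

x* ≈ 185, y* ≈ 736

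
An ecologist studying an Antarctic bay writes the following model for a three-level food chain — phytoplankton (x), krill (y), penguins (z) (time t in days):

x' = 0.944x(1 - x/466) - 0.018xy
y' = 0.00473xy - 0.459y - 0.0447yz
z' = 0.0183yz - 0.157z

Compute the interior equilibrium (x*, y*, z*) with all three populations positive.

x* ≈ 390, y* ≈ 8.58, z* ≈ 31

From dz/dt = 0: 0.0183y* = 0.157, so y* = 8.58.
From dx/dt = 0: 0.944(1 - x*/466) = 0.018·8.58, giving x* = 466·(1 - 0.164) = 390.
From dy/dt = 0: 0.00473·390 - 0.459 = 0.0447z*, so z* = 1.38/0.0447 = 31.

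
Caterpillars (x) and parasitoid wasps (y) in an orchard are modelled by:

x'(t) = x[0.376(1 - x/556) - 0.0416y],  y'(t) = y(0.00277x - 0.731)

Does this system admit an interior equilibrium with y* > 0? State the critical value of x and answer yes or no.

The predator equation gives dy/dt > 0 only when x > 0.731/0.00277 = 264.
Without the predator, x → K = 556. Since 556 > 264, the predator can invade and persist.

Threshold x = 264; K > 264, so yes, the predator persists.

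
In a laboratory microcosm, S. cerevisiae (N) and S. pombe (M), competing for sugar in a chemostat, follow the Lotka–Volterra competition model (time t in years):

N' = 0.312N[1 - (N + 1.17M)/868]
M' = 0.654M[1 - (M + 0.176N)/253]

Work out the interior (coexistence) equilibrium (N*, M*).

N* ≈ 720, M* ≈ 126

Setting both brackets to zero gives the nullclines N + 1.17M = 868 and 0.176N + M = 253.
Substituting M = 253 - 0.176N into the first: N(1 - 1.17·0.176) = 868 - 1.17·253.
So N* = 572/0.794 = 720, and then M* = 253 - 0.176·720 = 126.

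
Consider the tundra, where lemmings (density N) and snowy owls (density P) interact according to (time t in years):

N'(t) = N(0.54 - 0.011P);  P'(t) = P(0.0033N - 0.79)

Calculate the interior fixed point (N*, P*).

N* ≈ 239, P* ≈ 49.1

Set dP/dt = 0 with P > 0: 0.0033N - 0.79 = 0, so N* = 0.79/0.0033 = 239.
Set dN/dt = 0 with N > 0: 0.54 - 0.011P = 0, so P* = 0.54/0.011 = 49.1.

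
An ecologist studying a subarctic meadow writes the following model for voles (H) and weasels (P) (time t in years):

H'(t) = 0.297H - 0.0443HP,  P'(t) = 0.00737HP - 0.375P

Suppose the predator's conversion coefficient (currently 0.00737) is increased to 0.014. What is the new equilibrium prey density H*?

At the interior fixed point, setting dP/dt = 0 with P > 0 fixes H* = (predator death rate)/(HP coefficient) — independent of the other coefficients.
With the change, H* = 0.375/0.014 = 26.8; it falls from 50.9.

H* ≈ 26.8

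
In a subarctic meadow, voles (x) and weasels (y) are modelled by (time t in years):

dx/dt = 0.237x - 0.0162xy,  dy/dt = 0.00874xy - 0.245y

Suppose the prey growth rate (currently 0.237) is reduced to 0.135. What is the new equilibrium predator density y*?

At the interior fixed point, setting dx/dt = 0 with x > 0 fixes y* = (prey growth rate)/(xy coefficient) — independent of the other coefficients.
With the change, y* = 0.135/0.0162 = 8.33; it falls from 14.6.

y* ≈ 8.33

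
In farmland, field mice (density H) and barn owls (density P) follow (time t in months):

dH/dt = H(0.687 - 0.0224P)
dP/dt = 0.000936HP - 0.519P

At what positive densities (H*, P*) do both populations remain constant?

H* ≈ 554, P* ≈ 30.7

Set dP/dt = 0 with P > 0: 0.000936H - 0.519 = 0, so H* = 0.519/0.000936 = 554.
Set dH/dt = 0 with H > 0: 0.687 - 0.0224P = 0, so P* = 0.687/0.0224 = 30.7.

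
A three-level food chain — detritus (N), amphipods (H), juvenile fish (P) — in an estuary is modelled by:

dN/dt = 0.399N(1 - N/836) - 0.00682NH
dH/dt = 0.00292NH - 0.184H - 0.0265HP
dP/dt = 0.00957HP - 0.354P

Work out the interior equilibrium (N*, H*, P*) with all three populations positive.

N* ≈ 307, H* ≈ 37, P* ≈ 26.9

From dP/dt = 0: 0.00957H* = 0.354, so H* = 37.
From dN/dt = 0: 0.399(1 - N*/836) = 0.00682·37, giving N* = 836·(1 - 0.632) = 307.
From dH/dt = 0: 0.00292·307 - 0.184 = 0.0265P*, so P* = 0.714/0.0265 = 26.9.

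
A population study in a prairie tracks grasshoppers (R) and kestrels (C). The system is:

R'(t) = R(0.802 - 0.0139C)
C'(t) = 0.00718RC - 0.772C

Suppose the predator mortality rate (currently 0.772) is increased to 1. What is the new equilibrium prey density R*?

R* ≈ 139

At the interior fixed point, setting dC/dt = 0 with C > 0 fixes R* = (predator death rate)/(RC coefficient) — independent of the other coefficients.
With the change, R* = 1/0.00718 = 139; it rises from 108.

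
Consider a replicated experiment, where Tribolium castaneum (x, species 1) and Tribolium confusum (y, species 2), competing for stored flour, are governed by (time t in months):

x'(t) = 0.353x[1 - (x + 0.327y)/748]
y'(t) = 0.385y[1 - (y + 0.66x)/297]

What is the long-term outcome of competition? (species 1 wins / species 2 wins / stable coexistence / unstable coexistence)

Compare the nullcline intercepts: K1/α12 = 748/0.327 = 2290 > K2 = 297; K2/α21 = 297/0.66 = 450 < K1 = 748.
Since the inequalities point opposite ways, species 1 can invade but species 2 cannot.

species 1 excludes species 2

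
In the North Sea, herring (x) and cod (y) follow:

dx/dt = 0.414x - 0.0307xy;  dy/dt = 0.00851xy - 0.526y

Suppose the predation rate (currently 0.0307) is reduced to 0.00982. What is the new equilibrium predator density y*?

At the interior fixed point, setting dx/dt = 0 with x > 0 fixes y* = (prey growth rate)/(xy coefficient) — independent of the other coefficients.
With the change, y* = 0.414/0.00982 = 42.2; it rises from 13.5.

y* ≈ 42.2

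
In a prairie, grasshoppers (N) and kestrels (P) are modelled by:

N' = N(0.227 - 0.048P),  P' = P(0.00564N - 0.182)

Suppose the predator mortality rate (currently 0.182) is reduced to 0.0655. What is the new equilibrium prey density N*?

N* ≈ 11.6

At the interior fixed point, setting dP/dt = 0 with P > 0 fixes N* = (predator death rate)/(NP coefficient) — independent of the other coefficients.
With the change, N* = 0.0655/0.00564 = 11.6; it falls from 32.3.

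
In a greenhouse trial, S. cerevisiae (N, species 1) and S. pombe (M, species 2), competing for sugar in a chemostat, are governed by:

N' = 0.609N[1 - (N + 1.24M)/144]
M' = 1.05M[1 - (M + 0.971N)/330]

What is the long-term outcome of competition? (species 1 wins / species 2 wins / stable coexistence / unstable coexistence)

species 2 excludes species 1

Compare the nullcline intercepts: K1/α12 = 144/1.24 = 116 < K2 = 330; K2/α21 = 330/0.971 = 340 > K1 = 144.
Since the inequalities point opposite ways, species 2 can invade but species 1 cannot.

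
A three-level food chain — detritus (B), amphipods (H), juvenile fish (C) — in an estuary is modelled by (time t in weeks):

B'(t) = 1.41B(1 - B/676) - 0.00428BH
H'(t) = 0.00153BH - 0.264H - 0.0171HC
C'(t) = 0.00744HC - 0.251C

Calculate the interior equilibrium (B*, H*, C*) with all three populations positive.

B* ≈ 607, H* ≈ 33.7, C* ≈ 38.9

From dC/dt = 0: 0.00744H* = 0.251, so H* = 33.7.
From dB/dt = 0: 1.41(1 - B*/676) = 0.00428·33.7, giving B* = 676·(1 - 0.102) = 607.
From dH/dt = 0: 0.00153·607 - 0.264 = 0.0171C*, so C* = 0.664/0.0171 = 38.9.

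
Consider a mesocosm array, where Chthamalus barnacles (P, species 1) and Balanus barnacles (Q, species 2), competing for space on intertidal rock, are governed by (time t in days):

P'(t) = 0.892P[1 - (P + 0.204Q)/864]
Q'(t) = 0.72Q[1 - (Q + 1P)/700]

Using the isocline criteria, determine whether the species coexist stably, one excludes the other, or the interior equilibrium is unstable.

Compare the nullcline intercepts: K1/α12 = 864/0.204 = 4240 > K2 = 700; K2/α21 = 700/1 = 700 < K1 = 864.
Since the inequalities point opposite ways, species 1 can invade but species 2 cannot.

species 1 excludes species 2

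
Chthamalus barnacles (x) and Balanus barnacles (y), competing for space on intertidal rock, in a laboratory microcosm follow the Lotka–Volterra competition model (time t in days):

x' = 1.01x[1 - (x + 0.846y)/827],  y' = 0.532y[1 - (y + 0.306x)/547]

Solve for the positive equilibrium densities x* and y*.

x* ≈ 491, y* ≈ 397

Setting both brackets to zero gives the nullclines x + 0.846y = 827 and 0.306x + y = 547.
Substituting y = 547 - 0.306x into the first: x(1 - 0.846·0.306) = 827 - 0.846·547.
So x* = 364/0.741 = 491, and then y* = 547 - 0.306·491 = 397.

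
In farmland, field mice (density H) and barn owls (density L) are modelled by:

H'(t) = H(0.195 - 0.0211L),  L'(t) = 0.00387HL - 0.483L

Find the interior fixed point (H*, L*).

H* ≈ 125, L* ≈ 9.24

Set dL/dt = 0 with L > 0: 0.00387H - 0.483 = 0, so H* = 0.483/0.00387 = 125.
Set dH/dt = 0 with H > 0: 0.195 - 0.0211L = 0, so L* = 0.195/0.0211 = 9.24.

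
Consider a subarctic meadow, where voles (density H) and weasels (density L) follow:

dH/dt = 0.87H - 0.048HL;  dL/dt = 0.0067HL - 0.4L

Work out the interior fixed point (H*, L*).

Set dL/dt = 0 with L > 0: 0.0067H - 0.4 = 0, so H* = 0.4/0.0067 = 59.7.
Set dH/dt = 0 with H > 0: 0.87 - 0.048L = 0, so L* = 0.87/0.048 = 18.1.

H* ≈ 59.7, L* ≈ 18.1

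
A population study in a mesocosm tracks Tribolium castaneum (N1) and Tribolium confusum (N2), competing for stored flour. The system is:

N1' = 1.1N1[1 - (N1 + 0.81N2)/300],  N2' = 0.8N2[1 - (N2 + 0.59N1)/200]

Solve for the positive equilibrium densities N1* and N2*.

N1* ≈ 264, N2* ≈ 44.1

Setting both brackets to zero gives the nullclines N1 + 0.81N2 = 300 and 0.59N1 + N2 = 200.
Substituting N2 = 200 - 0.59N1 into the first: N1(1 - 0.81·0.59) = 300 - 0.81·200.
So N1* = 138/0.522 = 264, and then N2* = 200 - 0.59·264 = 44.1.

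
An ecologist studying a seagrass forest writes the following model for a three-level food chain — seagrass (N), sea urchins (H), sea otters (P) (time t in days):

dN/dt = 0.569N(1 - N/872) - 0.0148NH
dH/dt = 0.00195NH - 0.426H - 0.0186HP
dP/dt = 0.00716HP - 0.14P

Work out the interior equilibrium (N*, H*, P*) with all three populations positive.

From dP/dt = 0: 0.00716H* = 0.14, so H* = 19.6.
From dN/dt = 0: 0.569(1 - N*/872) = 0.0148·19.6, giving N* = 872·(1 - 0.509) = 429.
From dH/dt = 0: 0.00195·429 - 0.426 = 0.0186P*, so P* = 0.41/0.0186 = 22.

N* ≈ 429, H* ≈ 19.6, P* ≈ 22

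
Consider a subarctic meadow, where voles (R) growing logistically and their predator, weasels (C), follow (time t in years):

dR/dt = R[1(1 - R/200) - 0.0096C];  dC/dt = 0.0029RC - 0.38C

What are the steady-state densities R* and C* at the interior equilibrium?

R* ≈ 131, C* ≈ 35.9

From dC/dt = 0 with C > 0: 0.0029R* = 0.38, so R* = 131.
Substitute into dR/dt = 0: 1(1 - 131/200) = 0.0096C*.
The bracket is 0.345, giving C* = 0.345/0.0096 = 35.9.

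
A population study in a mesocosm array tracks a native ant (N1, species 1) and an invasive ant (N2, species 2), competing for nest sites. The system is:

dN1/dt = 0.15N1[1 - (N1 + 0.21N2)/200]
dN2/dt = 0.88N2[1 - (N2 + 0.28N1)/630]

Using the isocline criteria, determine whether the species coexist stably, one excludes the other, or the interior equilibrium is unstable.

Compare the nullcline intercepts: K1/α12 = 200/0.21 = 952 > K2 = 630; K2/α21 = 630/0.28 = 2250 > K1 = 200.
Since both inequalities hold, each species can invade when rare, so the interior equilibrium is stable.

stable coexistence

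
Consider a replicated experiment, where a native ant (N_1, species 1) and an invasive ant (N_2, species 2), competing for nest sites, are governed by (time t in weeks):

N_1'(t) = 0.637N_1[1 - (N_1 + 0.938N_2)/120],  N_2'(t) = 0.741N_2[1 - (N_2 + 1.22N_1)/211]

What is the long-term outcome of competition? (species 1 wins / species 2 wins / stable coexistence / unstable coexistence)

Compare the nullcline intercepts: K1/α12 = 120/0.938 = 128 < K2 = 211; K2/α21 = 211/1.22 = 173 > K1 = 120.
Since the inequalities point opposite ways, species 2 can invade but species 1 cannot.

species 2 excludes species 1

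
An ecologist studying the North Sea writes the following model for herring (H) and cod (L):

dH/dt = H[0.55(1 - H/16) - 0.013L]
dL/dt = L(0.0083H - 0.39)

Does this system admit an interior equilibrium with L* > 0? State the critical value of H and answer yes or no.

The predator equation gives dL/dt > 0 only when H > 0.39/0.0083 = 47.
Without the predator, H → K = 16. Since 16 < 47, the predator cannot invade.

Threshold H = 47; K < 47, so no, the predator goes extinct.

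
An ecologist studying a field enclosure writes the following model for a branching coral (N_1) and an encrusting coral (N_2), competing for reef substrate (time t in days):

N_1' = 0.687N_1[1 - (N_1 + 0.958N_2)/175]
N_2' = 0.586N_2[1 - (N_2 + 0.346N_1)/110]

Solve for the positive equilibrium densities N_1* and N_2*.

Setting both brackets to zero gives the nullclines N_1 + 0.958N_2 = 175 and 0.346N_1 + N_2 = 110.
Substituting N_2 = 110 - 0.346N_1 into the first: N_1(1 - 0.958·0.346) = 175 - 0.958·110.
So N_1* = 69.6/0.669 = 104, and then N_2* = 110 - 0.346·104 = 74.

N_1* ≈ 104, N_2* ≈ 74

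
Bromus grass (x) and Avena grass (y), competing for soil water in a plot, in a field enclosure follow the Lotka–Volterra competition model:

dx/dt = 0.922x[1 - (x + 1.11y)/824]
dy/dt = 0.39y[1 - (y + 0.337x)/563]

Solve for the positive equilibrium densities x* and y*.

x* ≈ 318, y* ≈ 456

Setting both brackets to zero gives the nullclines x + 1.11y = 824 and 0.337x + y = 563.
Substituting y = 563 - 0.337x into the first: x(1 - 1.11·0.337) = 824 - 1.11·563.
So x* = 199/0.626 = 318, and then y* = 563 - 0.337·318 = 456.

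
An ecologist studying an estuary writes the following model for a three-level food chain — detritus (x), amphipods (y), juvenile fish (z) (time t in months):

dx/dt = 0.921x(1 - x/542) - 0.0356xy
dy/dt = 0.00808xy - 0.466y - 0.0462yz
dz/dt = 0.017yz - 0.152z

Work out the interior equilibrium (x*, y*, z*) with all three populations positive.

From dz/dt = 0: 0.017y* = 0.152, so y* = 8.94.
From dx/dt = 0: 0.921(1 - x*/542) = 0.0356·8.94, giving x* = 542·(1 - 0.346) = 355.
From dy/dt = 0: 0.00808·355 - 0.466 = 0.0462z*, so z* = 2.4/0.0462 = 51.9.

x* ≈ 355, y* ≈ 8.94, z* ≈ 51.9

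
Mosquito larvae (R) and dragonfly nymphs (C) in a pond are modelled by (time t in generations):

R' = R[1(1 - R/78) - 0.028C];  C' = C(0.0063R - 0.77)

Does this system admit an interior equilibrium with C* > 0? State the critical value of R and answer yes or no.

The predator equation gives dC/dt > 0 only when R > 0.77/0.0063 = 122.
Without the predator, R → K = 78. Since 78 < 122, the predator cannot invade.

Threshold R = 122; K < 122, so no, the predator goes extinct.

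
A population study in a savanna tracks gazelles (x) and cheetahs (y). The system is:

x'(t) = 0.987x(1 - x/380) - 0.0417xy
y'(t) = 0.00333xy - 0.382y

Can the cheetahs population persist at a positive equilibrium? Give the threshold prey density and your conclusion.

The predator equation gives dy/dt > 0 only when x > 0.382/0.00333 = 115.
Without the predator, x → K = 380. Since 380 > 115, the predator can invade and persist.

Threshold x = 115; K > 115, so yes, the predator persists.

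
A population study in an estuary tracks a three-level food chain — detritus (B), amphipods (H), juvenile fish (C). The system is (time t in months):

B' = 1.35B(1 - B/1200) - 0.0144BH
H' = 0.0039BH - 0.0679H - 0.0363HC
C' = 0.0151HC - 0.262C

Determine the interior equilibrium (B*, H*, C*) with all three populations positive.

From dC/dt = 0: 0.0151H* = 0.262, so H* = 17.4.
From dB/dt = 0: 1.35(1 - B*/1200) = 0.0144·17.4, giving B* = 1200·(1 - 0.185) = 978.
From dH/dt = 0: 0.0039·978 - 0.0679 = 0.0363C*, so C* = 3.75/0.0363 = 103.

B* ≈ 978, H* ≈ 17.4, C* ≈ 103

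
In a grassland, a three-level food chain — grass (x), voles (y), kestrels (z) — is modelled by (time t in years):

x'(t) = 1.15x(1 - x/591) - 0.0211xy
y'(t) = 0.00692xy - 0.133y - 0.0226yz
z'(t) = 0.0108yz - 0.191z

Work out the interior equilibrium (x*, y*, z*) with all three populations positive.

x* ≈ 399, y* ≈ 17.7, z* ≈ 116

From dz/dt = 0: 0.0108y* = 0.191, so y* = 17.7.
From dx/dt = 0: 1.15(1 - x*/591) = 0.0211·17.7, giving x* = 591·(1 - 0.324) = 399.
From dy/dt = 0: 0.00692·399 - 0.133 = 0.0226z*, so z* = 2.63/0.0226 = 116.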